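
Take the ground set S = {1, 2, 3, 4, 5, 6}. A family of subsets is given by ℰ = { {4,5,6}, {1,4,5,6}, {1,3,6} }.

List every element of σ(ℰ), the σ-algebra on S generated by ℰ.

Start: ℰ ∪ {∅, S} = { {}, {1,3,6}, {4,5,6}, {1,4,5,6}, S }.
Iteration 1 (4 new):
  {2,3}  = S∖{1,4,5,6}
  {1,2,3}  = S∖{4,5,6}
  {2,4,5}  = S∖{1,3,6}
  {1,3,4,5,6}  = {1,3,6} ∪ {1,4,5,6}
  (now 9)
Iteration 2. New:
  {2}  = S∖{1,3,4,5,6}
  {1,2,3,6}  = {1,2,3} ∪ {1,3,6}
  {2,3,4,5}  = {2,3} ∪ {2,4,5}
  {2,4,5,6}  = {4,5,6} ∪ {2,4,5}
  {1,2,3,4,5}  = {1,2,3} ∪ {2,4,5}
  {1,2,4,5,6}  = {1,4,5,6} ∪ {2,4,5}
  {2,3,4,5,6}  = {2,3} ∪ {4,5,6}
  (now 16)
Iteration 3 (6 new):
  {1}  = S∖{2,3,4,5,6}
  {3}  = S∖{1,2,4,5,6}
  {6}  = S∖{1,2,3,4,5}
  {1,3}  = S∖{2,4,5,6}
  {1,6}  = S∖{2,3,4,5}
  {4,5}  = S∖{1,2,3,6}
  (now 22)
Iteration 4 (10 new):
  {1,2}  = {2} ∪ {1}
  {2,6}  = {2} ∪ {6}
  {3,6}  = {6} ∪ {3}
  {1,2,6}  = {1,6} ∪ {2}
  {1,4,5}  = {4,5} ∪ {1}
  {2,3,6}  = {6} ∪ {2,3}
  {3,4,5}  = {4,5} ∪ {3}
  {1,2,4,5}  = {2,4,5} ∪ {1}
  {1,3,4,5}  = {4,5} ∪ {1,3}
  {3,4,5,6}  = {3} ∪ {4,5,6}
  (now 32)
After Iteration 5 the family is unchanged; done.

Hence σ(ℰ) has 32 members: { {}, {1}, {2}, {3}, {6}, {1,2}, {1,3}, {1,6}, {2,3}, {2,6}, {3,6}, {4,5}, {1,2,3}, {1,2,6}, {1,3,6}, {1,4,5}, {2,3,6}, {2,4,5}, {3,4,5}, {4,5,6}, {1,2,3,6}, {1,2,4,5}, {1,3,4,5}, {1,4,5,6}, {2,3,4,5}, {2,4,5,6}, {3,4,5,6}, {1,2,3,4,5}, {1,2,4,5,6}, {1,3,4,5,6}, {2,3,4,5,6}, S }.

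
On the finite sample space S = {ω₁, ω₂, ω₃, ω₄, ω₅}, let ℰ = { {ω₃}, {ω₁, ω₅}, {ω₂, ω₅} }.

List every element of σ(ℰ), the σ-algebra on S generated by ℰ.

Seed the family with ℰ together with ∅ and S: { {}, {ω₃}, {ω₁, ω₅}, {ω₂, ω₅}, S }.
Round 1: 6 new —
  {ω₁, ω₂, ω₅}  = {ω₂, ω₅} ∪ {ω₁, ω₅}
  {ω₁, ω₃, ω₄}  = complement {ω₂, ω₅}
  {ω₁, ω₃, ω₅}  = {ω₃} ∪ {ω₁, ω₅}
  {ω₂, ω₃, ω₄}  = complement {ω₁, ω₅}
  {ω₂, ω₃, ω₅}  = {ω₃} ∪ {ω₂, ω₅}
  {ω₁, ω₂, ω₄, ω₅}  = complement {ω₃}
  — 11 sets.
Round 2 (7 new):
  {ω₁, ω₄}  = complement {ω₂, ω₃, ω₅}
  {ω₂, ω₄}  = complement {ω₁, ω₃, ω₅}
  {ω₃, ω₄}  = complement {ω₁, ω₂, ω₅}
  {ω₁, ω₂, ω₃, ω₄}  = {ω₂, ω₃, ω₄} ∪ {ω₁, ω₃, ω₄}
  {ω₁, ω₂, ω₃, ω₅}  = {ω₂, ω₅} ∪ {ω₁, ω₃, ω₅}
  {ω₁, ω₃, ω₄, ω₅}  = {ω₁, ω₃, ω₅} ∪ {ω₁, ω₃, ω₄}
  {ω₂, ω₃, ω₄, ω₅}  = {ω₂, ω₅} ∪ {ω₂, ω₃, ω₄}
  — 18 sets.
Round 3: +7 →
  {ω₁}  = complement {ω₂, ω₃, ω₄, ω₅}
  {ω₂}  = complement {ω₁, ω₃, ω₄, ω₅}
  {ω₄}  = complement {ω₁, ω₂, ω₃, ω₅}
  {ω₅}  = complement {ω₁, ω₂, ω₃, ω₄}
  {ω₁, ω₂, ω₄}  = {ω₁, ω₄} ∪ {ω₂, ω₄}
  {ω₁, ω₄, ω₅}  = {ω₁, ω₄} ∪ {ω₁, ω₅}
  {ω₂, ω₄, ω₅}  = {ω₂, ω₅} ∪ {ω₂, ω₄}
  — 25 sets.
Round 4 adds 6:
  {ω₁, ω₂}  = {ω₂} ∪ {ω₁}
  {ω₁, ω₃}  = complement {ω₂, ω₄, ω₅}
  {ω₂, ω₃}  = complement {ω₁, ω₄, ω₅}
  {ω₃, ω₅}  = complement {ω₁, ω₂, ω₄}
  {ω₄, ω₅}  = {ω₅} ∪ {ω₄}
  {ω₃, ω₄, ω₅}  = {ω₃, ω₄} ∪ {ω₅}
  — 31 sets.
Round 5. New:
  {ω₁, ω₂, ω₃}  = complement {ω₄, ω₅}
  — 32 sets.
Round 6: closed — nothing new.

Hence σ(ℰ) has 32 members: { {}, {ω₁}, {ω₂}, {ω₃}, {ω₄}, {ω₅}, {ω₁, ω₂}, {ω₁, ω₃}, {ω₁, ω₄}, {ω₁, ω₅}, {ω₂, ω₃}, {ω₂, ω₄}, {ω₂, ω₅}, {ω₃, ω₄}, {ω₃, ω₅}, {ω₄, ω₅}, {ω₁, ω₂, ω₃}, {ω₁, ω₂, ω₄}, {ω₁, ω₂, ω₅}, {ω₁, ω₃, ω₄}, {ω₁, ω₃, ω₅}, {ω₁, ω₄, ω₅}, {ω₂, ω₃, ω₄}, {ω₂, ω₃, ω₅}, {ω₂, ω₄, ω₅}, {ω₃, ω₄, ω₅}, {ω₁, ω₂, ω₃, ω₄}, {ω₁, ω₂, ω₃, ω₅}, {ω₁, ω₂, ω₄, ω₅}, {ω₁, ω₃, ω₄, ω₅}, {ω₂, ω₃, ω₄, ω₅}, S }.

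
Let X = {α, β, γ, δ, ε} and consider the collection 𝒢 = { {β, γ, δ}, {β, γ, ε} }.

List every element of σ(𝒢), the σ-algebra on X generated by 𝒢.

Initial family (4 sets): { {}, {β, γ, δ}, {β, γ, ε}, X }.
Iteration 1 (3 new):
  {α, δ}  = {β, γ, ε}ᶜ
  {α, ε}  = {β, γ, δ}ᶜ
  {β, γ, δ, ε}  = {β, γ, δ} ∪ {β, γ, ε}
Iteration 2: +4 →
  {α}  = {β, γ, δ, ε}ᶜ
  {α, δ, ε}  = {α, δ} ∪ {α, ε}
  {α, β, γ, δ}  = {β, γ, δ} ∪ {α, δ}
  {α, β, γ, ε}  = {β, γ, ε} ∪ {α, ε}
Iteration 3: 3 new —
  {δ}  = {α, β, γ, ε}ᶜ
  {ε}  = {α, β, γ, δ}ᶜ
  {β, γ}  = {α, δ, ε}ᶜ
Iteration 4: 2 new —
  {δ, ε}  = {δ} ∪ {ε}
  {α, β, γ}  = {β, γ} ∪ {α}
Iteration 5: already closed under ᶜ and ∪.

|σ(𝒢)| = 16.  σ(𝒢) = { {}, {α}, {δ}, {ε}, {α, δ}, {α, ε}, {β, γ}, {δ, ε}, {α, β, γ}, {α, δ, ε}, {β, γ, δ}, {β, γ, ε}, {α, β, γ, δ}, {α, β, γ, ε}, {β, γ, δ, ε}, X }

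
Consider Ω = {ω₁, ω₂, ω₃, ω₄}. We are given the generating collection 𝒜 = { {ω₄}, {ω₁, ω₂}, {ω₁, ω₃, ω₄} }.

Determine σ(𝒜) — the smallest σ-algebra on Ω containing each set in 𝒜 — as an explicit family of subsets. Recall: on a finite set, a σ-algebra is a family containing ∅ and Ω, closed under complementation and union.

σ(𝒜) (16 sets): { ∅, {ω₁}, {ω₂}, {ω₃}, {ω₄}, {ω₁, ω₂}, {ω₁, ω₃}, {ω₁, ω₄}, {ω₂, ω₃}, {ω₂, ω₄}, {ω₃, ω₄}, {ω₁, ω₂, ω₃}, {ω₁, ω₂, ω₄}, {ω₁, ω₃, ω₄}, {ω₂, ω₃, ω₄}, Ω }

Check:
Take S₀ = 𝒜 ∪ {∅, Ω} = { ∅, {ω₄}, {ω₁, ω₂}, {ω₁, ω₃, ω₄}, Ω }.
Pass 1: 4 new —
  {ω₂}  = ᶜ of {ω₁, ω₃, ω₄}
  {ω₃, ω₄}  = ᶜ of {ω₁, ω₂}
  {ω₁, ω₂, ω₃}  = ᶜ of {ω₄}
  {ω₁, ω₂, ω₄}  = {ω₁, ω₂} ∪ {ω₄}
  [9 total]
Pass 2: +3 →
  {ω₃}  = ᶜ of {ω₁, ω₂, ω₄}
  {ω₂, ω₄}  = {ω₂} ∪ {ω₄}
  {ω₂, ω₃, ω₄}  = {ω₃, ω₄} ∪ {ω₂}
  [12 total]
Pass 3 (3 new):
  {ω₁}  = ᶜ of {ω₂, ω₃, ω₄}
  {ω₁, ω₃}  = ᶜ of {ω₂, ω₄}
  {ω₂, ω₃}  = {ω₃} ∪ {ω₂}
  [15 total]
Pass 4. New:
  {ω₁, ω₄}  = ᶜ of {ω₂, ω₃}
  [16 total]
Pass 5: already closed under ᶜ and ∪.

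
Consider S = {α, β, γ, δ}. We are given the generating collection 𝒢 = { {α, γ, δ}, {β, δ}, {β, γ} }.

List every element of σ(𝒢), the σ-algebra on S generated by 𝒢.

Seed the family with 𝒢 together with ∅ and S: { {}, {β, γ}, {β, δ}, {α, γ, δ}, S }.
Pass 1 adds 4:
  {β}  = {α, γ, δ}ᶜ
  {α, γ}  = {β, δ}ᶜ
  {α, δ}  = {β, γ}ᶜ
  {β, γ, δ}  = {β, γ} ∪ {β, δ}
  [9 total]
Pass 2 adds 3:
  {α}  = {β, γ, δ}ᶜ
  {α, β, γ}  = {β} ∪ {α, γ}
  {α, β, δ}  = {β} ∪ {α, δ}
  [12 total]
Pass 3 (3 new):
  {γ}  = {α, β, δ}ᶜ
  {δ}  = {α, β, γ}ᶜ
  {α, β}  = {β} ∪ {α}
  [15 total]
Pass 4: +1 →
  {γ, δ}  = {α, β}ᶜ
  [16 total]
Pass 5: no new sets; the family is a σ-algebra.

Therefore σ(𝒢) = { {}, {α}, {β}, {γ}, {δ}, {α, β}, {α, γ}, {α, δ}, {β, γ}, {β, δ}, {γ, δ}, {α, β, γ}, {α, β, δ}, {α, γ, δ}, {β, γ, δ}, S } (|σ(𝒢)| = 16).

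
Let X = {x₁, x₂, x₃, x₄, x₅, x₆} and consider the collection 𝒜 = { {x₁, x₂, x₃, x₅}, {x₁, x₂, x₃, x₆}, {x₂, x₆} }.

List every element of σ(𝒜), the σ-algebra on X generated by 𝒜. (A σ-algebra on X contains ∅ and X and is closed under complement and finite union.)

Take S₀ = 𝒜 ∪ {∅, X} = { {}, {x₂, x₆}, {x₁, x₂, x₃, x₅}, {x₁, x₂, x₃, x₆}, X }.
Round 1: 4 new —
  {x₄, x₅}  = X∖{x₁, x₂, x₃, x₆}
  {x₄, x₆}  = X∖{x₁, x₂, x₃, x₅}
  {x₁, x₃, x₄, x₅}  = X∖{x₂, x₆}
  {x₁, x₂, x₃, x₅, x₆}  = {x₂, x₆} ∪ {x₁, x₂, x₃, x₅}
Round 2: 7 new —
  {x₄}  = X∖{x₁, x₂, x₃, x₅, x₆}
  {x₂, x₄, x₆}  = {x₂, x₆} ∪ {x₄, x₆}
  {x₄, x₅, x₆}  = {x₄, x₅} ∪ {x₄, x₆}
  {x₂, x₄, x₅, x₆}  = {x₂, x₆} ∪ {x₄, x₅}
  {x₁, x₂, x₃, x₄, x₅}  = {x₄, x₅} ∪ {x₁, x₂, x₃, x₅}
  {x₁, x₂, x₃, x₄, x₆}  = {x₁, x₂, x₃, x₆} ∪ {x₄, x₆}
  {x₁, x₃, x₄, x₅, x₆}  = {x₁, x₃, x₄, x₅} ∪ {x₄, x₆}
Round 3 (6 new):
  {x₂}  = X∖{x₁, x₃, x₄, x₅, x₆}
  {x₅}  = X∖{x₁, x₂, x₃, x₄, x₆}
  {x₆}  = X∖{x₁, x₂, x₃, x₄, x₅}
  {x₁, x₃}  = X∖{x₂, x₄, x₅, x₆}
  {x₁, x₂, x₃}  = X∖{x₄, x₅, x₆}
  {x₁, x₃, x₅}  = X∖{x₂, x₄, x₆}
Round 4: 10 new —
  {x₂, x₄}  = {x₂} ∪ {x₄}
  {x₂, x₅}  = {x₂} ∪ {x₅}
  {x₅, x₆}  = {x₆} ∪ {x₅}
  {x₁, x₃, x₄}  = {x₁, x₃} ∪ {x₄}
  {x₁, x₃, x₆}  = {x₆} ∪ {x₁, x₃}
  {x₂, x₄, x₅}  = {x₂} ∪ {x₄, x₅}
  {x₂, x₅, x₆}  = {x₂, x₆} ∪ {x₅}
  {x₁, x₂, x₃, x₄}  = {x₁, x₂, x₃} ∪ {x₄}
  {x₁, x₃, x₄, x₆}  = {x₁, x₃} ∪ {x₄, x₆}
  {x₁, x₃, x₅, x₆}  = {x₁, x₃, x₅} ∪ {x₆}
Round 5: closed — nothing new.

Therefore σ(𝒜) = { {}, {x₂}, {x₄}, {x₅}, {x₆}, {x₁, x₃}, {x₂, x₄}, {x₂, x₅}, {x₂, x₆}, {x₄, x₅}, {x₄, x₆}, {x₅, x₆}, {x₁, x₂, x₃}, {x₁, x₃, x₄}, {x₁, x₃, x₅}, {x₁, x₃, x₆}, {x₂, x₄, x₅}, {x₂, x₄, x₆}, {x₂, x₅, x₆}, {x₄, x₅, x₆}, {x₁, x₂, x₃, x₄}, {x₁, x₂, x₃, x₅}, {x₁, x₂, x₃, x₆}, {x₁, x₃, x₄, x₅}, {x₁, x₃, x₄, x₆}, {x₁, x₃, x₅, x₆}, {x₂, x₄, x₅, x₆}, {x₁, x₂, x₃, x₄, x₅}, {x₁, x₂, x₃, x₄, x₆}, {x₁, x₂, x₃, x₅, x₆}, {x₁, x₃, x₄, x₅, x₆}, X } (|σ(𝒜)| = 32).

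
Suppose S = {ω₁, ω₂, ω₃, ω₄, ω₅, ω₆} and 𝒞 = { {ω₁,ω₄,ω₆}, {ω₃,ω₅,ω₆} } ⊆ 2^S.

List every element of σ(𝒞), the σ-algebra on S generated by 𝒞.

Take S₀ = 𝒞 ∪ {∅, S} = { ∅, {ω₁,ω₄,ω₆}, {ω₃,ω₅,ω₆}, S }.
Step 1 adds 3:
  {ω₁,ω₂,ω₄}  = complement {ω₃,ω₅,ω₆}
  {ω₂,ω₃,ω₅}  = complement {ω₁,ω₄,ω₆}
  {ω₁,ω₃,ω₄,ω₅,ω₆}  = {ω₁,ω₄,ω₆} ∪ {ω₃,ω₅,ω₆}
  — 7 sets.
Step 2. New:
  {ω₂}  = complement {ω₁,ω₃,ω₄,ω₅,ω₆}
  {ω₁,ω₂,ω₄,ω₆}  = {ω₁,ω₄,ω₆} ∪ {ω₁,ω₂,ω₄}
  {ω₂,ω₃,ω₅,ω₆}  = {ω₂,ω₃,ω₅} ∪ {ω₃,ω₅,ω₆}
  {ω₁,ω₂,ω₃,ω₄,ω₅}  = {ω₂,ω₃,ω₅} ∪ {ω₁,ω₂,ω₄}
  — 11 sets.
Step 3 (3 new):
  {ω₆}  = complement {ω₁,ω₂,ω₃,ω₄,ω₅}
  {ω₁,ω₄}  = complement {ω₂,ω₃,ω₅,ω₆}
  {ω₃,ω₅}  = complement {ω₁,ω₂,ω₄,ω₆}
  — 14 sets.
Step 4: 2 new —
  {ω₂,ω₆}  = {ω₂} ∪ {ω₆}
  {ω₁,ω₃,ω₄,ω₅}  = {ω₁,ω₄} ∪ {ω₃,ω₅}
  — 16 sets.
Step 5: closed — nothing new.

σ(𝒞) = { ∅, {ω₂}, {ω₆}, {ω₁,ω₄}, {ω₂,ω₆}, {ω₃,ω₅}, {ω₁,ω₂,ω₄}, {ω₁,ω₄,ω₆}, {ω₂,ω₃,ω₅}, {ω₃,ω₅,ω₆}, {ω₁,ω₂,ω₄,ω₆}, {ω₁,ω₃,ω₄,ω₅}, {ω₂,ω₃,ω₅,ω₆}, {ω₁,ω₂,ω₃,ω₄,ω₅}, {ω₁,ω₃,ω₄,ω₅,ω₆}, S }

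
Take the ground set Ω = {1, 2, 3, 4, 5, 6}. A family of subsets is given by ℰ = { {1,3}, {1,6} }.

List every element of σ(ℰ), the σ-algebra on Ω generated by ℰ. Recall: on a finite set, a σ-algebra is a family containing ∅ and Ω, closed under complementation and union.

σ(ℰ) = { ∅, {1}, {3}, {6}, {1,3}, {1,6}, {3,6}, {1,3,6}, {2,4,5}, {1,2,4,5}, {2,3,4,5}, {2,4,5,6}, {1,2,3,4,5}, {1,2,4,5,6}, {2,3,4,5,6}, Ω }

Derivation:
Begin from { ∅, {1,3}, {1,6}, Ω } (that is, ℰ plus ∅ and Ω).
Iteration 1 adds 3:
  {1,3,6}  = {1,3} ∪ {1,6}
  {2,3,4,5}  = Ω∖{1,6}
  {2,4,5,6}  = Ω∖{1,3}
Iteration 2 (4 new):
  {2,4,5}  = Ω∖{1,3,6}
  {1,2,3,4,5}  = {1,3} ∪ {2,3,4,5}
  {1,2,4,5,6}  = {2,4,5,6} ∪ {1,6}
  {2,3,4,5,6}  = {2,4,5,6} ∪ {2,3,4,5}
Iteration 3: +3 →
  {1}  = Ω∖{2,3,4,5,6}
  {3}  = Ω∖{1,2,4,5,6}
  {6}  = Ω∖{1,2,3,4,5}
Iteration 4: +2 →
  {3,6}  = {3} ∪ {6}
  {1,2,4,5}  = {2,4,5} ∪ {1}
Iteration 5: already closed under ᶜ and ∪.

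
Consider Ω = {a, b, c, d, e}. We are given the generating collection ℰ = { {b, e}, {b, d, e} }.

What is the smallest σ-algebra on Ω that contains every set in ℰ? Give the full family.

Answer: σ(ℰ) = { ∅, {d}, {a, c}, {b, e}, {a, c, d}, {b, d, e}, {a, b, c, e}, Ω }

Check:
Begin from { ∅, {b, e}, {b, d, e}, Ω } (that is, ℰ plus ∅ and Ω).
Step 1: 2 new —
  {a, c}  = Ω∖{b, d, e}
  {a, c, d}  = Ω∖{b, e}
  |family| = 6
Step 2. New:
  {a, b, c, e}  = {b, e} ∪ {a, c}
  |family| = 7
Step 3 adds 1:
  {d}  = Ω∖{a, b, c, e}
  |family| = 8
After Step 4 the family is unchanged; done.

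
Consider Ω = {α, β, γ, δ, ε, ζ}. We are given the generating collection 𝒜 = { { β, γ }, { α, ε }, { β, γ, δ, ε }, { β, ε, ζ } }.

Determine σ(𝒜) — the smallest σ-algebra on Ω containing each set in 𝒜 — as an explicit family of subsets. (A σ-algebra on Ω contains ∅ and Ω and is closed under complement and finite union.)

Answer: σ(𝒜) = { ∅, { α }, { β }, { γ }, { δ }, { ε }, { ζ }, { α, β }, { α, γ }, { α, δ }, { α, ε }, { α, ζ }, { β, γ }, { β, δ }, { β, ε }, { β, ζ }, { γ, δ }, { γ, ε }, { γ, ζ }, { δ, ε }, { δ, ζ }, { ε, ζ }, { α, β, γ }, { α, β, δ }, { α, β, ε }, { α, β, ζ }, { α, γ, δ }, { α, γ, ε }, { α, γ, ζ }, { α, δ, ε }, { α, δ, ζ }, { α, ε, ζ }, { β, γ, δ }, { β, γ, ε }, { β, γ, ζ }, { β, δ, ε }, { β, δ, ζ }, { β, ε, ζ }, { γ, δ, ε }, { γ, δ, ζ }, { γ, ε, ζ }, { δ, ε, ζ }, { α, β, γ, δ }, { α, β, γ, ε }, { α, β, γ, ζ }, { α, β, δ, ε }, { α, β, δ, ζ }, { α, β, ε, ζ }, { α, γ, δ, ε }, { α, γ, δ, ζ }, { α, γ, ε, ζ }, { α, δ, ε, ζ }, { β, γ, δ, ε }, { β, γ, δ, ζ }, { β, γ, ε, ζ }, { β, δ, ε, ζ }, { γ, δ, ε, ζ }, { α, β, γ, δ, ε }, { α, β, γ, δ, ζ }, { α, β, γ, ε, ζ }, { α, β, δ, ε, ζ }, { α, γ, δ, ε, ζ }, { β, γ, δ, ε, ζ }, Ω }

Working:
Seed the family with 𝒜 together with ∅ and Ω: { ∅, { α, ε }, { β, γ }, { β, ε, ζ }, { β, γ, δ, ε }, Ω }.
Round 1 adds 9:
  { α, ζ }  = ᶜ of { β, γ, δ, ε }
  { α, γ, δ }  = ᶜ of { β, ε, ζ }
  { α, β, γ, ε }  = { β, γ } ∪ { α, ε }
  { α, β, ε, ζ }  = { α, ε } ∪ { β, ε, ζ }
  { α, δ, ε, ζ }  = ᶜ of { β, γ }
  { β, γ, δ, ζ }  = ᶜ of { α, ε }
  { β, γ, ε, ζ }  = { β, γ } ∪ { β, ε, ζ }
  { α, β, γ, δ, ε }  = { α, ε } ∪ { β, γ, δ, ε }
  { β, γ, δ, ε, ζ }  = { β, γ, δ, ε } ∪ { β, ε, ζ }
  (now 15)
Round 2. New:
  { α }  = ᶜ of { β, γ, δ, ε, ζ }
  { ζ }  = ᶜ of { α, β, γ, δ, ε }
  { α, δ }  = ᶜ of { β, γ, ε, ζ }
  { γ, δ }  = ᶜ of { α, β, ε, ζ }
  { δ, ζ }  = ᶜ of { α, β, γ, ε }
  { α, ε, ζ }  = { α, ζ } ∪ { α, ε }
  { α, β, γ, δ }  = { α, γ, δ } ∪ { β, γ }
  { α, β, γ, ζ }  = { α, ζ } ∪ { β, γ }
  { α, γ, δ, ε }  = { α, γ, δ } ∪ { α, ε }
  { α, γ, δ, ζ }  = { α, ζ } ∪ { α, γ, δ }
  { α, β, γ, δ, ζ }  = { α, ζ } ∪ { β, γ, δ, ζ }
  { α, β, γ, ε, ζ }  = { α, ζ } ∪ { α, β, γ, ε }
  { α, β, δ, ε, ζ }  = { α, δ, ε, ζ } ∪ { β, ε, ζ }
  { α, γ, δ, ε, ζ }  = { α, δ, ε, ζ } ∪ { α, γ, δ }
  (now 29)
Round 3. New:
  { β }  = ᶜ of { α, γ, δ, ε, ζ }
  { γ }  = ᶜ of { α, β, δ, ε, ζ }
  { δ }  = ᶜ of { α, β, γ, ε, ζ }
  { ε }  = ᶜ of { α, β, γ, δ, ζ }
  { β, ε }  = ᶜ of { α, γ, δ, ζ }
  { β, ζ }  = ᶜ of { α, γ, δ, ε }
  { δ, ε }  = ᶜ of { α, β, γ, ζ }
  { ε, ζ }  = ᶜ of { α, β, γ, δ }
  { α, β, γ }  = { β, γ } ∪ { α }
  { α, δ, ε }  = { α, δ } ∪ { α, ε }
  { α, δ, ζ }  = { α, ζ } ∪ { α, δ }
  { β, γ, δ }  = ᶜ of { α, ε, ζ }
  { β, γ, ζ }  = { ζ } ∪ { β, γ }
  { γ, δ, ζ }  = { γ, δ } ∪ { δ, ζ }
  { β, δ, ε, ζ }  = { δ, ζ } ∪ { β, ε, ζ }
  (now 44)
Round 4: 20 new —
  { α, β }  = { β } ∪ { α }
  { α, γ }  = ᶜ of { β, δ, ε, ζ }
  { β, δ }  = { β } ∪ { δ }
  { γ, ε }  = { γ } ∪ { ε }
  { γ, ζ }  = { γ } ∪ { ζ }
  { α, β, δ }  = { β } ∪ { α, δ }
  { α, β, ε }  = ᶜ of { γ, δ, ζ }
  { α, β, ζ }  = { α, ζ } ∪ { β }
  { α, γ, ε }  = { γ } ∪ { α, ε }
  { α, γ, ζ }  = { α, ζ } ∪ { γ }
  { β, γ, ε }  = ᶜ of { α, δ, ζ }
  { β, δ, ε }  = { β } ∪ { δ, ε }
  { β, δ, ζ }  = { β } ∪ { δ, ζ }
  { γ, δ, ε }  = { γ, δ } ∪ { δ, ε }
  { γ, ε, ζ }  = { γ } ∪ { ε, ζ }
  { δ, ε, ζ }  = ᶜ of { α, β, γ }
  { α, β, δ, ε }  = { β } ∪ { α, δ, ε }
  { α, β, δ, ζ }  = { β } ∪ { α, δ, ζ }
  { α, γ, ε, ζ }  = { α, ε, ζ } ∪ { γ }
  { γ, δ, ε, ζ }  = { γ, δ } ∪ { ε, ζ }
  (now 64)
Round 5: stable.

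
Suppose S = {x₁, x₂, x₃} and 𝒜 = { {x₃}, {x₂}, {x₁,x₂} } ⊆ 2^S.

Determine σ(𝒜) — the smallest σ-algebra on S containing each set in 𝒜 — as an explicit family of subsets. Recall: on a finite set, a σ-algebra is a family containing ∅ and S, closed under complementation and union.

Start: 𝒜 ∪ {∅, S} = { {}, {x₂}, {x₃}, {x₁,x₂}, S }.
Step 1: +2 →
  {x₁,x₃}  = {x₂}ᶜ
  {x₂,x₃}  = {x₃} ∪ {x₂}
  (now 7)
Step 2 (1 new):
  {x₁}  = {x₂,x₃}ᶜ
  (now 8)
Step 3: already closed under ᶜ and ∪.

σ(𝒜) = { {}, {x₁}, {x₂}, {x₃}, {x₁,x₂}, {x₁,x₃}, {x₂,x₃}, S }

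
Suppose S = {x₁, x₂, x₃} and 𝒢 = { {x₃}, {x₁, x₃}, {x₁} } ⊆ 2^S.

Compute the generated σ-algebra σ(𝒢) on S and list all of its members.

Seed the family with 𝒢 together with ∅ and S: { ∅, {x₁}, {x₃}, {x₁, x₃}, S }.
Step 1: +3 →
  {x₂}  = {x₁, x₃}ᶜ
  {x₁, x₂}  = {x₃}ᶜ
  {x₂, x₃}  = {x₁}ᶜ
Step 2: already closed under ᶜ and ∪.

|σ(𝒢)| = 8.  σ(𝒢) = { ∅, {x₁}, {x₂}, {x₃}, {x₁, x₂}, {x₁, x₃}, {x₂, x₃}, S }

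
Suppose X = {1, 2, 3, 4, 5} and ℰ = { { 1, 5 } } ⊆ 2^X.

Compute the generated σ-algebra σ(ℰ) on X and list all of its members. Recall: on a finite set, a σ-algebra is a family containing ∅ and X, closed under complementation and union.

Initial family (3 sets): { {}, { 1, 5 }, X }.
Step 1: +1 →
  { 2, 3, 4 }  = ᶜ of { 1, 5 }
  (now 4)
After Step 2 the family is unchanged; done.

σ(ℰ) = { {}, { 1, 5 }, { 2, 3, 4 }, X }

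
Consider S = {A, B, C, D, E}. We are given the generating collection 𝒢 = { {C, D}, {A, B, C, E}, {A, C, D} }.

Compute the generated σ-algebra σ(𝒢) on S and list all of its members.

|σ(𝒢)| = 16.  σ(𝒢) = { ∅, {A}, {C}, {D}, {A, C}, {A, D}, {B, E}, {C, D}, {A, B, E}, {A, C, D}, {B, C, E}, {B, D, E}, {A, B, C, E}, {A, B, D, E}, {B, C, D, E}, S }

Working:
Begin from { ∅, {C, D}, {A, C, D}, {A, B, C, E}, S } (that is, 𝒢 plus ∅ and S).
Pass 1: +3 →
  {D}  = ᶜ of {A, B, C, E}
  {B, E}  = ᶜ of {A, C, D}
  {A, B, E}  = ᶜ of {C, D}
  — 8 sets.
Pass 2. New:
  {B, D, E}  = {D} ∪ {B, E}
  {A, B, D, E}  = {D} ∪ {A, B, E}
  {B, C, D, E}  = {B, E} ∪ {C, D}
  — 11 sets.
Pass 3: 3 new —
  {A}  = ᶜ of {B, C, D, E}
  {C}  = ᶜ of {A, B, D, E}
  {A, C}  = ᶜ of {B, D, E}
  — 14 sets.
Pass 4: +2 →
  {A, D}  = {D} ∪ {A}
  {B, C, E}  = {C} ∪ {B, E}
  — 16 sets.
Pass 5: closed — nothing new.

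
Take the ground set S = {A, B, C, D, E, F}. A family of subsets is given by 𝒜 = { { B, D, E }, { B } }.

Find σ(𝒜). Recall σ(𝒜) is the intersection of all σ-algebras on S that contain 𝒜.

Seed the family with 𝒜 together with ∅ and S: { {}, { B }, { B, D, E }, S }.
Pass 1 (2 new):
  { A, C, F }  = S∖{ B, D, E }
  { A, C, D, E, F }  = S∖{ B }
Pass 2 (1 new):
  { A, B, C, F }  = { A, C, F } ∪ { B }
Pass 3 adds 1:
  { D, E }  = S∖{ A, B, C, F }
Pass 4: closed — nothing new.

Therefore σ(𝒜) = { {}, { B }, { D, E }, { A, C, F }, { B, D, E }, { A, B, C, F }, { A, C, D, E, F }, S } (|σ(𝒜)| = 8).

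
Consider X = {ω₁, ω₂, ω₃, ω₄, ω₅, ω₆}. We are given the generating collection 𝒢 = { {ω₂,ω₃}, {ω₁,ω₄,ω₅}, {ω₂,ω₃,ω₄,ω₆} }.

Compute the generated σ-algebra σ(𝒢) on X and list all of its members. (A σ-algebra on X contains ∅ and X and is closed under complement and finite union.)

Seed the family with 𝒢 together with ∅ and X: { {}, {ω₂,ω₃}, {ω₁,ω₄,ω₅}, {ω₂,ω₃,ω₄,ω₆}, X }.
Pass 1 (4 new):
  {ω₁,ω₅}  = ᶜ of {ω₂,ω₃,ω₄,ω₆}
  {ω₂,ω₃,ω₆}  = ᶜ of {ω₁,ω₄,ω₅}
  {ω₁,ω₄,ω₅,ω₆}  = ᶜ of {ω₂,ω₃}
  {ω₁,ω₂,ω₃,ω₄,ω₅}  = {ω₁,ω₄,ω₅} ∪ {ω₂,ω₃}
  [9 total]
Pass 2 adds 3:
  {ω₆}  = ᶜ of {ω₁,ω₂,ω₃,ω₄,ω₅}
  {ω₁,ω₂,ω₃,ω₅}  = {ω₂,ω₃} ∪ {ω₁,ω₅}
  {ω₁,ω₂,ω₃,ω₅,ω₆}  = {ω₂,ω₃,ω₆} ∪ {ω₁,ω₅}
  [12 total]
Pass 3: 3 new —
  {ω₄}  = ᶜ of {ω₁,ω₂,ω₃,ω₅,ω₆}
  {ω₄,ω₆}  = ᶜ of {ω₁,ω₂,ω₃,ω₅}
  {ω₁,ω₅,ω₆}  = {ω₁,ω₅} ∪ {ω₆}
  [15 total]
Pass 4 (1 new):
  {ω₂,ω₃,ω₄}  = ᶜ of {ω₁,ω₅,ω₆}
  [16 total]
Pass 5: already closed under ᶜ and ∪.

|σ(𝒢)| = 16.  σ(𝒢) = { {}, {ω₄}, {ω₆}, {ω₁,ω₅}, {ω₂,ω₃}, {ω₄,ω₆}, {ω₁,ω₄,ω₅}, {ω₁,ω₅,ω₆}, {ω₂,ω₃,ω₄}, {ω₂,ω₃,ω₆}, {ω₁,ω₂,ω₃,ω₅}, {ω₁,ω₄,ω₅,ω₆}, {ω₂,ω₃,ω₄,ω₆}, {ω₁,ω₂,ω₃,ω₄,ω₅}, {ω₁,ω₂,ω₃,ω₅,ω₆}, X }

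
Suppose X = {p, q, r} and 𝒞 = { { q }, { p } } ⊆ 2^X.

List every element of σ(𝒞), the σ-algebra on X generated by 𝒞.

Start: 𝒞 ∪ {∅, X} = { ∅, { p }, { q }, X }.
Step 1 adds 3:
  { p, q }  = { q } ∪ { p }
  { p, r }  = ᶜ of { q }
  { q, r }  = ᶜ of { p }
  |family| = 7
Step 2. New:
  { r }  = ᶜ of { p, q }
  |family| = 8
Step 3 adds nothing — fixpoint reached.

σ(𝒞) = { ∅, { p }, { q }, { r }, { p, q }, { p, r }, { q, r }, X }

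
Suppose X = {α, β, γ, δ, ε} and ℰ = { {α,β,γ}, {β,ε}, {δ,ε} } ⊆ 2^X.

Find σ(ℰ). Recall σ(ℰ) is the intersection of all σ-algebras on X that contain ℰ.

Begin from { ∅, {β,ε}, {δ,ε}, {α,β,γ}, X } (that is, ℰ plus ∅ and X).
Round 1: 3 new —
  {α,γ,δ}  = ᶜ of {β,ε}
  {β,δ,ε}  = {δ,ε} ∪ {β,ε}
  {α,β,γ,ε}  = {β,ε} ∪ {α,β,γ}
Round 2 (4 new):
  {δ}  = ᶜ of {α,β,γ,ε}
  {α,γ}  = ᶜ of {β,δ,ε}
  {α,β,γ,δ}  = {α,γ,δ} ∪ {α,β,γ}
  {α,γ,δ,ε}  = {δ,ε} ∪ {α,γ,δ}
Round 3: 2 new —
  {β}  = ᶜ of {α,γ,δ,ε}
  {ε}  = ᶜ of {α,β,γ,δ}
Round 4: 2 new —
  {β,δ}  = {δ} ∪ {β}
  {α,γ,ε}  = {α,γ} ∪ {ε}
Round 5 adds nothing — fixpoint reached.

σ(ℰ) = { ∅, {β}, {δ}, {ε}, {α,γ}, {β,δ}, {β,ε}, {δ,ε}, {α,β,γ}, {α,γ,δ}, {α,γ,ε}, {β,δ,ε}, {α,β,γ,δ}, {α,β,γ,ε}, {α,γ,δ,ε}, X }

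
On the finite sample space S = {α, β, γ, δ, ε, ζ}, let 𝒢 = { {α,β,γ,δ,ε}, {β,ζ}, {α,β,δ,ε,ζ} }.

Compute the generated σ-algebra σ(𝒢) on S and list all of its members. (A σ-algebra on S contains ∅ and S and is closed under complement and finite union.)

Begin from { {}, {β,ζ}, {α,β,γ,δ,ε}, {α,β,δ,ε,ζ}, S } (that is, 𝒢 plus ∅ and S).
Step 1: 3 new —
  {γ}  = S∖{α,β,δ,ε,ζ}
  {ζ}  = S∖{α,β,γ,δ,ε}
  {α,γ,δ,ε}  = S∖{β,ζ}
Step 2: 3 new —
  {γ,ζ}  = {γ} ∪ {ζ}
  {β,γ,ζ}  = {γ} ∪ {β,ζ}
  {α,γ,δ,ε,ζ}  = {α,γ,δ,ε} ∪ {ζ}
Step 3 adds 3:
  {β}  = S∖{α,γ,δ,ε,ζ}
  {α,δ,ε}  = S∖{β,γ,ζ}
  {α,β,δ,ε}  = S∖{γ,ζ}
Step 4. New:
  {β,γ}  = {γ} ∪ {β}
  {α,δ,ε,ζ}  = {α,δ,ε} ∪ {ζ}
Step 5: no new sets; the family is a σ-algebra.

Hence σ(𝒢) has 16 members: { {}, {β}, {γ}, {ζ}, {β,γ}, {β,ζ}, {γ,ζ}, {α,δ,ε}, {β,γ,ζ}, {α,β,δ,ε}, {α,γ,δ,ε}, {α,δ,ε,ζ}, {α,β,γ,δ,ε}, {α,β,δ,ε,ζ}, {α,γ,δ,ε,ζ}, S }.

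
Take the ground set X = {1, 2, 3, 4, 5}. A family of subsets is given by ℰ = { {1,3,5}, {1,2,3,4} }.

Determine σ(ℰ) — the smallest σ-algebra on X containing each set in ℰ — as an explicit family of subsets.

Take S₀ = ℰ ∪ {∅, X} = { {}, {1,3,5}, {1,2,3,4}, X }.
Iteration 1: 2 new —
  {5}  = ᶜ of {1,2,3,4}
  {2,4}  = ᶜ of {1,3,5}
Iteration 2 (1 new):
  {2,4,5}  = {2,4} ∪ {5}
Iteration 3: +1 →
  {1,3}  = ᶜ of {2,4,5}
Iteration 4: no new sets; the family is a σ-algebra.

Therefore σ(ℰ) = { {}, {5}, {1,3}, {2,4}, {1,3,5}, {2,4,5}, {1,2,3,4}, X } (|σ(ℰ)| = 8).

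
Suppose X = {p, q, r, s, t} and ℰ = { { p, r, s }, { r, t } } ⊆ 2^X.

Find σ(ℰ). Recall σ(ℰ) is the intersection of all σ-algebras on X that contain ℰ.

Initial family (4 sets): { {  }, { r, t }, { p, r, s }, X }.
Pass 1. New:
  { q, t }  = X∖{ p, r, s }
  { p, q, s }  = X∖{ r, t }
  { p, r, s, t }  = { r, t } ∪ { p, r, s }
  — 7 sets.
Pass 2 (4 new):
  { q }  = X∖{ p, r, s, t }
  { q, r, t }  = { q, t } ∪ { r, t }
  { p, q, r, s }  = { p, r, s } ∪ { p, q, s }
  { p, q, s, t }  = { q, t } ∪ { p, q, s }
  — 11 sets.
Pass 3 (3 new):
  { r }  = X∖{ p, q, s, t }
  { t }  = X∖{ p, q, r, s }
  { p, s }  = X∖{ q, r, t }
  — 14 sets.
Pass 4. New:
  { q, r }  = { r } ∪ { q }
  { p, s, t }  = { p, s } ∪ { t }
  — 16 sets.
Pass 5: already closed under ᶜ and ∪.

Hence σ(ℰ) has 16 members: { {  }, { q }, { r }, { t }, { p, s }, { q, r }, { q, t }, { r, t }, { p, q, s }, { p, r, s }, { p, s, t }, { q, r, t }, { p, q, r, s }, { p, q, s, t }, { p, r, s, t }, X }.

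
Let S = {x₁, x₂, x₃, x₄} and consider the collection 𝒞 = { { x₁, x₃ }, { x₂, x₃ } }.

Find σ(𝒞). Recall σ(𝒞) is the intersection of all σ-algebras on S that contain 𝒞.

σ(𝒞) = { {}, { x₁ }, { x₂ }, { x₃ }, { x₄ }, { x₁, x₂ }, { x₁, x₃ }, { x₁, x₄ }, { x₂, x₃ }, { x₂, x₄ }, { x₃, x₄ }, { x₁, x₂, x₃ }, { x₁, x₂, x₄ }, { x₁, x₃, x₄ }, { x₂, x₃, x₄ }, S }

Working:
Seed the family with 𝒞 together with ∅ and S: { {}, { x₁, x₃ }, { x₂, x₃ }, S }.
Round 1 adds 3:
  { x₁, x₄ }  = { x₂, x₃ }ᶜ
  { x₂, x₄ }  = { x₁, x₃ }ᶜ
  { x₁, x₂, x₃ }  = { x₁, x₃ } ∪ { x₂, x₃ }
  [7 total]
Round 2. New:
  { x₄ }  = { x₁, x₂, x₃ }ᶜ
  { x₁, x₂, x₄ }  = { x₁, x₄ } ∪ { x₂, x₄ }
  { x₁, x₃, x₄ }  = { x₁, x₄ } ∪ { x₁, x₃ }
  { x₂, x₃, x₄ }  = { x₂, x₃ } ∪ { x₂, x₄ }
  [11 total]
Round 3 (3 new):
  { x₁ }  = { x₂, x₃, x₄ }ᶜ
  { x₂ }  = { x₁, x₃, x₄ }ᶜ
  { x₃ }  = { x₁, x₂, x₄ }ᶜ
  [14 total]
Round 4: +2 →
  { x₁, x₂ }  = { x₂ } ∪ { x₁ }
  { x₃, x₄ }  = { x₃ } ∪ { x₄ }
  [16 total]
Round 5 adds nothing — fixpoint reached.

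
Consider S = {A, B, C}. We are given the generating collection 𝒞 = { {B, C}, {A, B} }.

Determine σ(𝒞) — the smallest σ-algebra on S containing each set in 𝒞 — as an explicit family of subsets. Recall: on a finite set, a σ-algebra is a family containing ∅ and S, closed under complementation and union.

|σ(𝒞)| = 8.  σ(𝒞) = { {}, {A}, {B}, {C}, {A, B}, {A, C}, {B, C}, S }

Derivation:
Begin from { {}, {A, B}, {B, C}, S } (that is, 𝒞 plus ∅ and S).
Round 1 adds 2:
  {A}  = S∖{B, C}
  {C}  = S∖{A, B}
Round 2. New:
  {A, C}  = {C} ∪ {A}
Round 3: 1 new —
  {B}  = S∖{A, C}
After Round 4 the family is unchanged; done.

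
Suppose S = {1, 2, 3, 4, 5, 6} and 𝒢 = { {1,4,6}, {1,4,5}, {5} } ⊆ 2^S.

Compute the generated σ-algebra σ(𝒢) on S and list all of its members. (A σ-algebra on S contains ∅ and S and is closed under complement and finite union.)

σ(𝒢) (16 sets): { {}, {5}, {6}, {1,4}, {2,3}, {5,6}, {1,4,5}, {1,4,6}, {2,3,5}, {2,3,6}, {1,2,3,4}, {1,4,5,6}, {2,3,5,6}, {1,2,3,4,5}, {1,2,3,4,6}, S }

Derivation:
Start: 𝒢 ∪ {∅, S} = { {}, {5}, {1,4,5}, {1,4,6}, S }.
Step 1: +4 →
  {2,3,5}  = {1,4,6}ᶜ
  {2,3,6}  = {1,4,5}ᶜ
  {1,4,5,6}  = {1,4,5} ∪ {1,4,6}
  {1,2,3,4,6}  = {5}ᶜ
  [9 total]
Step 2 (3 new):
  {2,3}  = {1,4,5,6}ᶜ
  {2,3,5,6}  = {2,3,6} ∪ {5}
  {1,2,3,4,5}  = {1,4,5} ∪ {2,3,5}
  [12 total]
Step 3 adds 2:
  {6}  = {1,2,3,4,5}ᶜ
  {1,4}  = {2,3,5,6}ᶜ
  [14 total]
Step 4. New:
  {5,6}  = {5} ∪ {6}
  {1,2,3,4}  = {2,3} ∪ {1,4}
  [16 total]
After Step 5 the family is unchanged; done.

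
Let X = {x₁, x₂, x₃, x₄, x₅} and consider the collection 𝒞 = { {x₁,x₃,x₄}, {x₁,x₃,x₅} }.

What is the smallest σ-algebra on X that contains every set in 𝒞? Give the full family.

Seed the family with 𝒞 together with ∅ and X: { {}, {x₁,x₃,x₄}, {x₁,x₃,x₅}, X }.
Pass 1 (3 new):
  {x₂,x₄}  = ᶜ of {x₁,x₃,x₅}
  {x₂,x₅}  = ᶜ of {x₁,x₃,x₄}
  {x₁,x₃,x₄,x₅}  = {x₁,x₃,x₅} ∪ {x₁,x₃,x₄}
  — 7 sets.
Pass 2 (4 new):
  {x₂}  = ᶜ of {x₁,x₃,x₄,x₅}
  {x₂,x₄,x₅}  = {x₂,x₅} ∪ {x₂,x₄}
  {x₁,x₂,x₃,x₄}  = {x₁,x₃,x₄} ∪ {x₂,x₄}
  {x₁,x₂,x₃,x₅}  = {x₂,x₅} ∪ {x₁,x₃,x₅}
  — 11 sets.
Pass 3: +3 →
  {x₄}  = ᶜ of {x₁,x₂,x₃,x₅}
  {x₅}  = ᶜ of {x₁,x₂,x₃,x₄}
  {x₁,x₃}  = ᶜ of {x₂,x₄,x₅}
  — 14 sets.
Pass 4: +2 →
  {x₄,x₅}  = {x₄} ∪ {x₅}
  {x₁,x₂,x₃}  = {x₁,x₃} ∪ {x₂}
  — 16 sets.
Pass 5: no new sets; the family is a σ-algebra.

σ(𝒞) = { {}, {x₂}, {x₄}, {x₅}, {x₁,x₃}, {x₂,x₄}, {x₂,x₅}, {x₄,x₅}, {x₁,x₂,x₃}, {x₁,x₃,x₄}, {x₁,x₃,x₅}, {x₂,x₄,x₅}, {x₁,x₂,x₃,x₄}, {x₁,x₂,x₃,x₅}, {x₁,x₃,x₄,x₅}, X }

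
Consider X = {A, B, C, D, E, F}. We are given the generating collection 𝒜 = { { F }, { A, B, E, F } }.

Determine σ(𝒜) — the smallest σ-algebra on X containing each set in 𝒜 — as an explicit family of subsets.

Answer: σ(𝒜) = { ∅, { F }, { C, D }, { A, B, E }, { C, D, F }, { A, B, E, F }, { A, B, C, D, E }, X }

Derivation:
Begin from { ∅, { F }, { A, B, E, F }, X } (that is, 𝒜 plus ∅ and X).
Pass 1: 2 new —
  { C, D }  = { A, B, E, F }ᶜ
  { A, B, C, D, E }  = { F }ᶜ
  (now 6)
Pass 2 adds 1:
  { C, D, F }  = { C, D } ∪ { F }
  (now 7)
Pass 3: 1 new —
  { A, B, E }  = { C, D, F }ᶜ
  (now 8)
Pass 4: closed — nothing new.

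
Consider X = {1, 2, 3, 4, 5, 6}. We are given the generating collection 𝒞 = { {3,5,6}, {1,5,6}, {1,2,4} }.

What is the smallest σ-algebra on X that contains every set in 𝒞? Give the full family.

Initial family (5 sets): { ∅, {1,2,4}, {1,5,6}, {3,5,6}, X }.
Round 1 adds 3:
  {2,3,4}  = ᶜ of {1,5,6}
  {1,3,5,6}  = {1,5,6} ∪ {3,5,6}
  {1,2,4,5,6}  = {1,5,6} ∪ {1,2,4}
  (now 8)
Round 2 (4 new):
  {3}  = ᶜ of {1,2,4,5,6}
  {2,4}  = ᶜ of {1,3,5,6}
  {1,2,3,4}  = {2,3,4} ∪ {1,2,4}
  {2,3,4,5,6}  = {2,3,4} ∪ {3,5,6}
  (now 12)
Round 3. New:
  {1}  = ᶜ of {2,3,4,5,6}
  {5,6}  = ᶜ of {1,2,3,4}
  (now 14)
Round 4 adds 2:
  {1,3}  = {3} ∪ {1}
  {2,4,5,6}  = {5,6} ∪ {2,4}
  (now 16)
Round 5: already closed under ᶜ and ∪.

Hence σ(𝒞) has 16 members: { ∅, {1}, {3}, {1,3}, {2,4}, {5,6}, {1,2,4}, {1,5,6}, {2,3,4}, {3,5,6}, {1,2,3,4}, {1,3,5,6}, {2,4,5,6}, {1,2,4,5,6}, {2,3,4,5,6}, X }.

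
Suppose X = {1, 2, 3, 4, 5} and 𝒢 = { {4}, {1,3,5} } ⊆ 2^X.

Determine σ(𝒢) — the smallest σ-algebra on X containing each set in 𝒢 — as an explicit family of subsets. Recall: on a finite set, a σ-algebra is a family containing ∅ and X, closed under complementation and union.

Start: 𝒢 ∪ {∅, X} = { {}, {4}, {1,3,5}, X }.
Step 1 (3 new):
  {2,4}  = ᶜ of {1,3,5}
  {1,2,3,5}  = ᶜ of {4}
  {1,3,4,5}  = {1,3,5} ∪ {4}
Step 2 adds 1:
  {2}  = ᶜ of {1,3,4,5}
Step 3: stable.

σ(𝒢) = { {}, {2}, {4}, {2,4}, {1,3,5}, {1,2,3,5}, {1,3,4,5}, X }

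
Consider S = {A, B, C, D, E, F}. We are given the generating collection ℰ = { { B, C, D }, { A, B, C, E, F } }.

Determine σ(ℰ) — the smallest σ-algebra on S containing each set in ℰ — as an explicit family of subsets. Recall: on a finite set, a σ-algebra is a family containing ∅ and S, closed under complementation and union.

|σ(ℰ)| = 8.  σ(ℰ) = { ∅, { D }, { B, C }, { A, E, F }, { B, C, D }, { A, D, E, F }, { A, B, C, E, F }, S }

Working:
Seed the family with ℰ together with ∅ and S: { ∅, { B, C, D }, { A, B, C, E, F }, S }.
Pass 1 (2 new):
  { D }  = ᶜ of { A, B, C, E, F }
  { A, E, F }  = ᶜ of { B, C, D }
  [6 total]
Pass 2 adds 1:
  { A, D, E, F }  = { A, E, F } ∪ { D }
  [7 total]
Pass 3 adds 1:
  { B, C }  = ᶜ of { A, D, E, F }
  [8 total]
Pass 4: closed — nothing new.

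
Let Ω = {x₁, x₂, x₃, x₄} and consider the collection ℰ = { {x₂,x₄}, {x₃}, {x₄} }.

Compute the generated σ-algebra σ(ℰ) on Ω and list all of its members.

Take S₀ = ℰ ∪ {∅, Ω} = { {}, {x₃}, {x₄}, {x₂,x₄}, Ω }.
Pass 1: 5 new —
  {x₁,x₃}  = Ω∖{x₂,x₄}
  {x₃,x₄}  = {x₃} ∪ {x₄}
  {x₁,x₂,x₃}  = Ω∖{x₄}
  {x₁,x₂,x₄}  = Ω∖{x₃}
  {x₂,x₃,x₄}  = {x₃} ∪ {x₂,x₄}
  (now 10)
Pass 2: 3 new —
  {x₁}  = Ω∖{x₂,x₃,x₄}
  {x₁,x₂}  = Ω∖{x₃,x₄}
  {x₁,x₃,x₄}  = {x₃,x₄} ∪ {x₁,x₃}
  (now 13)
Pass 3 adds 2:
  {x₂}  = Ω∖{x₁,x₃,x₄}
  {x₁,x₄}  = {x₄} ∪ {x₁}
  (now 15)
Pass 4: +1 →
  {x₂,x₃}  = Ω∖{x₁,x₄}
  (now 16)
Pass 5: stable.

σ(ℰ) = { {}, {x₁}, {x₂}, {x₃}, {x₄}, {x₁,x₂}, {x₁,x₃}, {x₁,x₄}, {x₂,x₃}, {x₂,x₄}, {x₃,x₄}, {x₁,x₂,x₃}, {x₁,x₂,x₄}, {x₁,x₃,x₄}, {x₂,x₃,x₄}, Ω }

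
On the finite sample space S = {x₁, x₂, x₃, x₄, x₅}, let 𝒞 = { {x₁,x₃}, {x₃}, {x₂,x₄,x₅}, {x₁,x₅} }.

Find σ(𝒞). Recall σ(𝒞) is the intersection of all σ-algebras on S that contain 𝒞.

|σ(𝒞)| = 16.  σ(𝒞) = { {}, {x₁}, {x₃}, {x₅}, {x₁,x₃}, {x₁,x₅}, {x₂,x₄}, {x₃,x₅}, {x₁,x₂,x₄}, {x₁,x₃,x₅}, {x₂,x₃,x₄}, {x₂,x₄,x₅}, {x₁,x₂,x₃,x₄}, {x₁,x₂,x₄,x₅}, {x₂,x₃,x₄,x₅}, S }

Trace:
Initial family (6 sets): { {}, {x₃}, {x₁,x₃}, {x₁,x₅}, {x₂,x₄,x₅}, S }.
Pass 1: 4 new —
  {x₁,x₃,x₅}  = {x₃} ∪ {x₁,x₅}
  {x₂,x₃,x₄}  = {x₁,x₅}ᶜ
  {x₁,x₂,x₄,x₅}  = {x₃}ᶜ
  {x₂,x₃,x₄,x₅}  = {x₃} ∪ {x₂,x₄,x₅}
  [10 total]
Pass 2: 3 new —
  {x₁}  = {x₂,x₃,x₄,x₅}ᶜ
  {x₂,x₄}  = {x₁,x₃,x₅}ᶜ
  {x₁,x₂,x₃,x₄}  = {x₂,x₃,x₄} ∪ {x₁,x₃}
  [13 total]
Pass 3 (2 new):
  {x₅}  = {x₁,x₂,x₃,x₄}ᶜ
  {x₁,x₂,x₄}  = {x₂,x₄} ∪ {x₁}
  [15 total]
Pass 4: 1 new —
  {x₃,x₅}  = {x₁,x₂,x₄}ᶜ
  [16 total]
Pass 5: stable.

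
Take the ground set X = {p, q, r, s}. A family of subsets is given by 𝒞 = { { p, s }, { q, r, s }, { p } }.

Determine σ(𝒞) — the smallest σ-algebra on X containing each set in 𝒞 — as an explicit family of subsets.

σ(𝒞) (8 sets): { {}, { p }, { s }, { p, s }, { q, r }, { p, q, r }, { q, r, s }, X }

Check:
Seed the family with 𝒞 together with ∅ and X: { {}, { p }, { p, s }, { q, r, s }, X }.
Step 1 (1 new):
  { q, r }  = { p, s }ᶜ
  [6 total]
Step 2: 1 new —
  { p, q, r }  = { q, r } ∪ { p }
  [7 total]
Step 3. New:
  { s }  = { p, q, r }ᶜ
  [8 total]
Step 4: stable.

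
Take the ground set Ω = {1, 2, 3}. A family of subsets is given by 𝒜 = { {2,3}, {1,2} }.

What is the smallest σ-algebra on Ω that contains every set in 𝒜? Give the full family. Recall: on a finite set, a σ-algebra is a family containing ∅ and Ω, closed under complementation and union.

σ(𝒜) = { ∅, {1}, {2}, {3}, {1,2}, {1,3}, {2,3}, Ω }

Trace:
Start: 𝒜 ∪ {∅, Ω} = { ∅, {1,2}, {2,3}, Ω }.
Step 1 adds 2:
  {1}  = complement {2,3}
  {3}  = complement {1,2}
Step 2 adds 1:
  {1,3}  = {3} ∪ {1}
Step 3: 1 new —
  {2}  = complement {1,3}
Step 4: already closed under ᶜ and ∪.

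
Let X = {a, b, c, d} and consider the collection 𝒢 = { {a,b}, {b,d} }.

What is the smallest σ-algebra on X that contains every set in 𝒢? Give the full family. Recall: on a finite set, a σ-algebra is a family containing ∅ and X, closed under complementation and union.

σ(𝒢) = { {}, {a}, {b}, {c}, {d}, {a,b}, {a,c}, {a,d}, {b,c}, {b,d}, {c,d}, {a,b,c}, {a,b,d}, {a,c,d}, {b,c,d}, X }

Check:
Take S₀ = 𝒢 ∪ {∅, X} = { {}, {a,b}, {b,d}, X }.
Pass 1. New:
  {a,c}  = X∖{b,d}
  {c,d}  = X∖{a,b}
  {a,b,d}  = {a,b} ∪ {b,d}
  — 7 sets.
Pass 2 adds 4:
  {c}  = X∖{a,b,d}
  {a,b,c}  = {a,b} ∪ {a,c}
  {a,c,d}  = {c,d} ∪ {a,c}
  {b,c,d}  = {c,d} ∪ {b,d}
  — 11 sets.
Pass 3: 3 new —
  {a}  = X∖{b,c,d}
  {b}  = X∖{a,c,d}
  {d}  = X∖{a,b,c}
  — 14 sets.
Pass 4: +2 →
  {a,d}  = {d} ∪ {a}
  {b,c}  = {c} ∪ {b}
  — 16 sets.
Pass 5: no new sets; the family is a σ-algebra.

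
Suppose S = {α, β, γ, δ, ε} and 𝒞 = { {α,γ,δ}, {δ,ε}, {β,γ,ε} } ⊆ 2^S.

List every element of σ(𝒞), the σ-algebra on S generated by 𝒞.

Initial family (5 sets): { {}, {δ,ε}, {α,γ,δ}, {β,γ,ε}, S }.
Round 1: +5 →
  {α,δ}  = complement {β,γ,ε}
  {β,ε}  = complement {α,γ,δ}
  {α,β,γ}  = complement {δ,ε}
  {α,γ,δ,ε}  = {δ,ε} ∪ {α,γ,δ}
  {β,γ,δ,ε}  = {δ,ε} ∪ {β,γ,ε}
  |family| = 10
Round 2. New:
  {α}  = complement {β,γ,δ,ε}
  {β}  = complement {α,γ,δ,ε}
  {α,δ,ε}  = {δ,ε} ∪ {α,δ}
  {β,δ,ε}  = {β,ε} ∪ {δ,ε}
  {α,β,γ,δ}  = {α,β,γ} ∪ {α,γ,δ}
  {α,β,γ,ε}  = {β,ε} ∪ {α,β,γ}
  {α,β,δ,ε}  = {β,ε} ∪ {α,δ}
  |family| = 17
Round 3 (8 new):
  {γ}  = complement {α,β,δ,ε}
  {δ}  = complement {α,β,γ,ε}
  {ε}  = complement {α,β,γ,δ}
  {α,β}  = {β} ∪ {α}
  {α,γ}  = complement {β,δ,ε}
  {β,γ}  = complement {α,δ,ε}
  {α,β,δ}  = {α,δ} ∪ {β}
  {α,β,ε}  = {β,ε} ∪ {α}
  |family| = 25
Round 4: +7 →
  {α,ε}  = {ε} ∪ {α}
  {β,δ}  = {β} ∪ {δ}
  {γ,δ}  = complement {α,β,ε}
  {γ,ε}  = complement {α,β,δ}
  {α,γ,ε}  = {ε} ∪ {α,γ}
  {β,γ,δ}  = {β,γ} ∪ {δ}
  {γ,δ,ε}  = complement {α,β}
  |family| = 32
Round 5: already closed under ᶜ and ∪.

Hence σ(𝒞) has 32 members: { {}, {α}, {β}, {γ}, {δ}, {ε}, {α,β}, {α,γ}, {α,δ}, {α,ε}, {β,γ}, {β,δ}, {β,ε}, {γ,δ}, {γ,ε}, {δ,ε}, {α,β,γ}, {α,β,δ}, {α,β,ε}, {α,γ,δ}, {α,γ,ε}, {α,δ,ε}, {β,γ,δ}, {β,γ,ε}, {β,δ,ε}, {γ,δ,ε}, {α,β,γ,δ}, {α,β,γ,ε}, {α,β,δ,ε}, {α,γ,δ,ε}, {β,γ,δ,ε}, S }.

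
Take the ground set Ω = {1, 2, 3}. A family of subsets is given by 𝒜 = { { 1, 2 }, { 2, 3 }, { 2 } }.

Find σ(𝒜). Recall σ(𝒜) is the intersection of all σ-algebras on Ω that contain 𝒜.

|σ(𝒜)| = 8.  σ(𝒜) = { {}, { 1 }, { 2 }, { 3 }, { 1, 2 }, { 1, 3 }, { 2, 3 }, Ω }

Working:
Seed the family with 𝒜 together with ∅ and Ω: { {}, { 2 }, { 1, 2 }, { 2, 3 }, Ω }.
Step 1. New:
  { 1 }  = Ω∖{ 2, 3 }
  { 3 }  = Ω∖{ 1, 2 }
  { 1, 3 }  = Ω∖{ 2 }
Step 2: already closed under ᶜ and ∪.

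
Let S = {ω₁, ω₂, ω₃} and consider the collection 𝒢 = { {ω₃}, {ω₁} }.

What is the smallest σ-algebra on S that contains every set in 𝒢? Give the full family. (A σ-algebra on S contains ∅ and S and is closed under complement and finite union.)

Start: 𝒢 ∪ {∅, S} = { {}, {ω₁}, {ω₃}, S }.
Step 1: 3 new —
  {ω₁, ω₂}  = ᶜ of {ω₃}
  {ω₁, ω₃}  = {ω₃} ∪ {ω₁}
  {ω₂, ω₃}  = ᶜ of {ω₁}
  |family| = 7
Step 2. New:
  {ω₂}  = ᶜ of {ω₁, ω₃}
  |family| = 8
Step 3: no new sets; the family is a σ-algebra.

σ(𝒢) = { {}, {ω₁}, {ω₂}, {ω₃}, {ω₁, ω₂}, {ω₁, ω₃}, {ω₂, ω₃}, S }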